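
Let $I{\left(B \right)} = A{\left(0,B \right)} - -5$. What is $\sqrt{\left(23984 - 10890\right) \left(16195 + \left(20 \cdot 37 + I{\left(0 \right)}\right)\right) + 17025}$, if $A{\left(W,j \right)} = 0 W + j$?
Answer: $\sqrt{221829385} \approx 14894.0$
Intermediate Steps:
$A{\left(W,j \right)} = j$ ($A{\left(W,j \right)} = 0 + j = j$)
$I{\left(B \right)} = 5 + B$ ($I{\left(B \right)} = B - -5 = B + 5 = 5 + B$)
$\sqrt{\left(23984 - 10890\right) \left(16195 + \left(20 \cdot 37 + I{\left(0 \right)}\right)\right) + 17025} = \sqrt{\left(23984 - 10890\right) \left(16195 + \left(20 \cdot 37 + \left(5 + 0\right)\right)\right) + 17025} = \sqrt{13094 \left(16195 + \left(740 + 5\right)\right) + 17025} = \sqrt{13094 \left(16195 + 745\right) + 17025} = \sqrt{13094 \cdot 16940 + 17025} = \sqrt{221812360 + 17025} = \sqrt{221829385}$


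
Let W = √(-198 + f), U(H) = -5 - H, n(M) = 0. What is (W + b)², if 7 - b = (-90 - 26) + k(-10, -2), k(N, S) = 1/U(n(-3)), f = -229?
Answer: 368781/25 + 1232*I*√427/5 ≈ 14751.0 + 5091.6*I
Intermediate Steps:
k(N, S) = -⅕ (k(N, S) = 1/(-5 - 1*0) = 1/(-5 + 0) = 1/(-5) = -⅕)
b = 616/5 (b = 7 - ((-90 - 26) - ⅕) = 7 - (-116 - ⅕) = 7 - 1*(-581/5) = 7 + 581/5 = 616/5 ≈ 123.20)
W = I*√427 (W = √(-198 - 229) = √(-427) = I*√427 ≈ 20.664*I)
(W + b)² = (I*√427 + 616/5)² = (616/5 + I*√427)²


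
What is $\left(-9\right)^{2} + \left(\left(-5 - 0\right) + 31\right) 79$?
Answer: $2135$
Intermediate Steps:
$\left(-9\right)^{2} + \left(\left(-5 - 0\right) + 31\right) 79 = 81 + \left(\left(-5 + 0\right) + 31\right) 79 = 81 + \left(-5 + 31\right) 79 = 81 + 26 \cdot 79 = 81 + 2054 = 2135$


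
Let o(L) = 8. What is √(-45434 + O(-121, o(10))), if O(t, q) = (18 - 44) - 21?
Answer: I*√45481 ≈ 213.26*I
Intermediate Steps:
O(t, q) = -47 (O(t, q) = -26 - 21 = -47)
√(-45434 + O(-121, o(10))) = √(-45434 - 47) = √(-45481) = I*√45481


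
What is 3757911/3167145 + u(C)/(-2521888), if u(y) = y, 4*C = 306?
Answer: 6317858912917/5324789979840 ≈ 1.1865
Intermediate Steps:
C = 153/2 (C = (¼)*306 = 153/2 ≈ 76.500)
3757911/3167145 + u(C)/(-2521888) = 3757911/3167145 + (153/2)/(-2521888) = 3757911*(1/3167145) + (153/2)*(-1/2521888) = 1252637/1055715 - 153/5043776 = 6317858912917/5324789979840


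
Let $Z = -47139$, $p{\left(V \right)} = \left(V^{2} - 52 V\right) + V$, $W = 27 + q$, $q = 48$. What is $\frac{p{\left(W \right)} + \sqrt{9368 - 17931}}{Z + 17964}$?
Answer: $- \frac{24}{389} - \frac{i \sqrt{8563}}{29175} \approx -0.061697 - 0.0031718 i$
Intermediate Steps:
$W = 75$ ($W = 27 + 48 = 75$)
$p{\left(V \right)} = V^{2} - 51 V$
$\frac{p{\left(W \right)} + \sqrt{9368 - 17931}}{Z + 17964} = \frac{75 \left(-51 + 75\right) + \sqrt{9368 - 17931}}{-47139 + 17964} = \frac{75 \cdot 24 + \sqrt{-8563}}{-29175} = \left(1800 + i \sqrt{8563}\right) \left(- \frac{1}{29175}\right) = - \frac{24}{389} - \frac{i \sqrt{8563}}{29175}$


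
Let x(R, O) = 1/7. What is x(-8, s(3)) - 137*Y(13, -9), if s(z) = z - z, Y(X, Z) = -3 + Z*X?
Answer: 115081/7 ≈ 16440.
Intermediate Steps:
Y(X, Z) = -3 + X*Z
s(z) = 0
x(R, O) = 1/7
x(-8, s(3)) - 137*Y(13, -9) = 1/7 - 137*(-3 + 13*(-9)) = 1/7 - 137*(-3 - 117) = 1/7 - 137*(-120) = 1/7 + 16440 = 115081/7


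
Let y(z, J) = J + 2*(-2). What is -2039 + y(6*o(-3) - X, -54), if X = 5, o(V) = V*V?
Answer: -2097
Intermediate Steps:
o(V) = V²
y(z, J) = -4 + J (y(z, J) = J - 4 = -4 + J)
-2039 + y(6*o(-3) - X, -54) = -2039 + (-4 - 54) = -2039 - 58 = -2097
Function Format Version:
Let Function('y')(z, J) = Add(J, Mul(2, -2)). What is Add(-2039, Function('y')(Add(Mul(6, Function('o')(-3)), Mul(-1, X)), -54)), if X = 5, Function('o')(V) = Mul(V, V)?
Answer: -2097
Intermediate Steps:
Function('o')(V) = Pow(V, 2)
Function('y')(z, J) = Add(-4, J) (Function('y')(z, J) = Add(J, -4) = Add(-4, J))
Add(-2039, Function('y')(Add(Mul(6, Function('o')(-3)), Mul(-1, X)), -54)) = Add(-2039, Add(-4, -54)) = Add(-2039, -58) = -2097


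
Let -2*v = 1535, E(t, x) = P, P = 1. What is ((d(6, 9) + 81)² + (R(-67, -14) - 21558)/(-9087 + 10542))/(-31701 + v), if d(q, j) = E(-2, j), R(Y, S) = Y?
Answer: -3904718/18896667 ≈ -0.20664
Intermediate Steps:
E(t, x) = 1
d(q, j) = 1
v = -1535/2 (v = -½*1535 = -1535/2 ≈ -767.50)
((d(6, 9) + 81)² + (R(-67, -14) - 21558)/(-9087 + 10542))/(-31701 + v) = ((1 + 81)² + (-67 - 21558)/(-9087 + 10542))/(-31701 - 1535/2) = (82² - 21625/1455)/(-64937/2) = (6724 - 21625*1/1455)*(-2/64937) = (6724 - 4325/291)*(-2/64937) = (1952359/291)*(-2/64937) = -3904718/18896667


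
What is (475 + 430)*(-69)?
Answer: -62445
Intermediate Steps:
(475 + 430)*(-69) = 905*(-69) = -62445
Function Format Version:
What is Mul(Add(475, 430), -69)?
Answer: -62445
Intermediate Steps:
Mul(Add(475, 430), -69) = Mul(905, -69) = -62445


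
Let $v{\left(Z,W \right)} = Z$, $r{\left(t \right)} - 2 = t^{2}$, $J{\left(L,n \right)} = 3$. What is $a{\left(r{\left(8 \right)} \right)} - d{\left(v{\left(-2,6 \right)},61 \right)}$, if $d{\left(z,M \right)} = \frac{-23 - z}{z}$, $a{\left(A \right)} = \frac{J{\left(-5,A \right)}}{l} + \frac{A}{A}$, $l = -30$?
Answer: $- \frac{48}{5} \approx -9.6$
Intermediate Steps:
$r{\left(t \right)} = 2 + t^{2}$
$a{\left(A \right)} = \frac{9}{10}$ ($a{\left(A \right)} = \frac{3}{-30} + \frac{A}{A} = 3 \left(- \frac{1}{30}\right) + 1 = - \frac{1}{10} + 1 = \frac{9}{10}$)
$d{\left(z,M \right)} = \frac{-23 - z}{z}$
$a{\left(r{\left(8 \right)} \right)} - d{\left(v{\left(-2,6 \right)},61 \right)} = \frac{9}{10} - \frac{-23 - -2}{-2} = \frac{9}{10} - - \frac{-23 + 2}{2} = \frac{9}{10} - \left(- \frac{1}{2}\right) \left(-21\right) = \frac{9}{10} - \frac{21}{2} = - \frac{48}{5}$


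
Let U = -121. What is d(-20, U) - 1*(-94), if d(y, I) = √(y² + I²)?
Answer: 94 + 13*√89 ≈ 216.64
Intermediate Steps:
d(y, I) = √(I² + y²)
d(-20, U) - 1*(-94) = √((-121)² + (-20)²) - 1*(-94) = √(14641 + 400) + 94 = √15041 + 94 = 13*√89 + 94 = 94 + 13*√89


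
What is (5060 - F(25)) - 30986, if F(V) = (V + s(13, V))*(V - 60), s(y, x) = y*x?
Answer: -13676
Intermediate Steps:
s(y, x) = x*y
F(V) = 14*V*(-60 + V) (F(V) = (V + V*13)*(V - 60) = (V + 13*V)*(-60 + V) = (14*V)*(-60 + V) = 14*V*(-60 + V))
(5060 - F(25)) - 30986 = (5060 - 14*25*(-60 + 25)) - 30986 = (5060 - 14*25*(-35)) - 30986 = (5060 - 1*(-12250)) - 30986 = (5060 + 12250) - 30986 = 17310 - 30986 = -13676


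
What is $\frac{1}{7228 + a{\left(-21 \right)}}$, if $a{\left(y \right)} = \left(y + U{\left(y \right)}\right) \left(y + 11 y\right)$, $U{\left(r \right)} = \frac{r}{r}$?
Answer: $\frac{1}{12268} \approx 8.1513 \cdot 10^{-5}$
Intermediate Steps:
$U{\left(r \right)} = 1$
$a{\left(y \right)} = 12 y \left(1 + y\right)$ ($a{\left(y \right)} = \left(y + 1\right) \left(y + 11 y\right) = \left(1 + y\right) 12 y = 12 y \left(1 + y\right)$)
$\frac{1}{7228 + a{\left(-21 \right)}} = \frac{1}{7228 + 12 \left(-21\right) \left(1 - 21\right)} = \frac{1}{7228 + 12 \left(-21\right) \left(-20\right)} = \frac{1}{7228 + 5040} = \frac{1}{12268}$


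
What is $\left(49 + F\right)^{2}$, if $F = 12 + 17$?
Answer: $6084$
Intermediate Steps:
$F = 29$
$\left(49 + F\right)^{2} = \left(49 + 29\right)^{2} = 78^{2} = 6084$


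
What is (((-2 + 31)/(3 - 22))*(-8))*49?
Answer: 11368/19 ≈ 598.32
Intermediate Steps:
(((-2 + 31)/(3 - 22))*(-8))*49 = ((29/(-19))*(-8))*49 = ((29*(-1/19))*(-8))*49 = -29/19*(-8)*49 = (232/19)*49 = 11368/19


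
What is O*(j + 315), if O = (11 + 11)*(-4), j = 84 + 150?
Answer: -48312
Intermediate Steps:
j = 234
O = -88 (O = 22*(-4) = -88)
O*(j + 315) = -88*(234 + 315) = -88*549 = -48312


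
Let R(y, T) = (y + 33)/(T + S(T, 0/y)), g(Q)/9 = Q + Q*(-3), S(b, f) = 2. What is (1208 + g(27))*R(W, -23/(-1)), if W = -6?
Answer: 19494/25 ≈ 779.76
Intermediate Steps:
g(Q) = -18*Q (g(Q) = 9*(Q + Q*(-3)) = 9*(Q - 3*Q) = 9*(-2*Q) = -18*Q)
R(y, T) = (33 + y)/(2 + T) (R(y, T) = (y + 33)/(T + 2) = (33 + y)/(2 + T))
(1208 + g(27))*R(W, -23/(-1)) = (1208 - 18*27)*((33 - 6)/(2 - 23/(-1))) = (1208 - 486)*(27/(2 - 23*(-1))) = 722*(27/(2 + 23)) = 722*(27/25) = 19494/25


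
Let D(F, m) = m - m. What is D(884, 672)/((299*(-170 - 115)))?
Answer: 0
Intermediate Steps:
D(F, m) = 0
D(884, 672)/((299*(-170 - 115))) = 0/((299*(-170 - 115))) = 0/((299*(-285))) = 0/(-85215) = 0*(-1/85215) = 0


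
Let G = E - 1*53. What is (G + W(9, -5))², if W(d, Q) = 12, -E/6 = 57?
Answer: 146689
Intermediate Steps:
E = -342 (E = -6*57 = -342)
G = -395 (G = -342 - 1*53 = -342 - 53 = -395)
(G + W(9, -5))² = (-395 + 12)² = (-383)² = 146689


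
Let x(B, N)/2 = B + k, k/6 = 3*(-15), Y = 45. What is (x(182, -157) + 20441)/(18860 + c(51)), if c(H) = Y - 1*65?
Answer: 1351/1256 ≈ 1.0756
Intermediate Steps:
k = -270 (k = 6*(3*(-15)) = 6*(-45) = -270)
x(B, N) = -540 + 2*B (x(B, N) = 2*(B - 270) = 2*(-270 + B) = -540 + 2*B)
c(H) = -20 (c(H) = 45 - 1*65 = 45 - 65 = -20)
(x(182, -157) + 20441)/(18860 + c(51)) = ((-540 + 2*182) + 20441)/(18860 - 20) = ((-540 + 364) + 20441)/18840 = (-176 + 20441)*(1/18840) = 20265*(1/18840) = 1351/1256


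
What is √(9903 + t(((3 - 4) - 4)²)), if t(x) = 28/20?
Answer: √247610/5 ≈ 99.521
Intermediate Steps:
t(x) = 7/5 (t(x) = 28*(1/20) = 7/5)
√(9903 + t(((3 - 4) - 4)²)) = √(9903 + 7/5) = √(49522/5) = √247610/5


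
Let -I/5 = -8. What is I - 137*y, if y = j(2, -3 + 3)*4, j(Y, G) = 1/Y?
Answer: -234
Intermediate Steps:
I = 40 (I = -5*(-8) = 40)
y = 2 (y = 4/2 = (1/2)*4 = 2)
I - 137*y = 40 - 137*2 = 40 - 274 = -234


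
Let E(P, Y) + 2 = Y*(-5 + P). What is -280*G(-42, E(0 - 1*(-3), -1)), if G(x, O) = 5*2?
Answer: -2800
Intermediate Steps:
E(P, Y) = -2 + Y*(-5 + P)
G(x, O) = 10
-280*G(-42, E(0 - 1*(-3), -1)) = -280*10 = -2800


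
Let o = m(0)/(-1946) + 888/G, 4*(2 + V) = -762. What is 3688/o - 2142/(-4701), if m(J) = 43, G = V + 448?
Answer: 821317100114/768752963 ≈ 1068.4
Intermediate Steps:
V = -385/2 (V = -2 + (1/4)*(-762) = -2 - 381/2 = -385/2 ≈ -192.50)
G = 511/2 (G = -385/2 + 448 = 511/2 ≈ 255.50)
o = 490589/142058 (o = 43/(-1946) + 888/(511/2) = 43*(-1/1946) + 888*(2/511) = -43/1946 + 1776/511 = 490589/142058 ≈ 3.4534)
3688/o - 2142/(-4701) = 3688/(490589/142058) - 2142/(-4701) = 3688*(142058/490589) - 2142*(-1/4701) = 523909904/490589 + 714/1567 = 821317100114/768752963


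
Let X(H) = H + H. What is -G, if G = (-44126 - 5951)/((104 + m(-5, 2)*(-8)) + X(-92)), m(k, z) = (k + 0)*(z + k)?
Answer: -50077/200 ≈ -250.39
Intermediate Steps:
m(k, z) = k*(k + z)
X(H) = 2*H
G = 50077/200 (G = (-44126 - 5951)/((104 - 5*(-5 + 2)*(-8)) + 2*(-92)) = -50077/((104 - 5*(-3)*(-8)) - 184) = -50077/((104 + 15*(-8)) - 184) = -50077/((104 - 120) - 184) = -50077/(-16 - 184) = -50077/(-200) = -50077*(-1/200) = 50077/200 ≈ 250.39)
-G = -1*50077/200 = -50077/200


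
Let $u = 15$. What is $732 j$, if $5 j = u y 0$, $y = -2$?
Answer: $0$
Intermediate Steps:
$j = 0$ ($j = \frac{15 \left(-2\right) 0}{5} = \frac{\left(-30\right) 0}{5} = \frac{1}{5} \cdot 0 = 0$)
$732 j = 732 \cdot 0 = 0$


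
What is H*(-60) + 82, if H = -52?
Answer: 3202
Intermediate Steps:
H*(-60) + 82 = -52*(-60) + 82 = 3120 + 82 = 3202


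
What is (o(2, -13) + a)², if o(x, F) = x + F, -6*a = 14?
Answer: 1600/9 ≈ 177.78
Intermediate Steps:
a = -7/3 (a = -⅙*14 = -7/3 ≈ -2.3333)
o(x, F) = F + x
(o(2, -13) + a)² = ((-13 + 2) - 7/3)² = (-11 - 7/3)² = (-40/3)² = 1600/9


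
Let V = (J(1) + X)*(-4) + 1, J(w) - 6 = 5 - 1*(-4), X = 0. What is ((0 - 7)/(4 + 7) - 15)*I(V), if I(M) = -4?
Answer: 688/11 ≈ 62.545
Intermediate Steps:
J(w) = 15 (J(w) = 6 + (5 - 1*(-4)) = 6 + (5 + 4) = 6 + 9 = 15)
V = -59 (V = (15 + 0)*(-4) + 1 = 15*(-4) + 1 = -60 + 1 = -59)
((0 - 7)/(4 + 7) - 15)*I(V) = ((0 - 7)/(4 + 7) - 15)*(-4) = (-7/11 - 15)*(-4) = -172/11*(-4) = 688/11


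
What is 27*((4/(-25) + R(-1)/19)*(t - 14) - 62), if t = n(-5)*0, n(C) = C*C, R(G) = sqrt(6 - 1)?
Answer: -40338/25 - 378*sqrt(5)/19 ≈ -1658.0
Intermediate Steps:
R(G) = sqrt(5)
n(C) = C**2
t = 0 (t = (-5)**2*0 = 25*0 = 0)
27*((4/(-25) + R(-1)/19)*(t - 14) - 62) = 27*((4/(-25) + sqrt(5)/19)*(0 - 14) - 62) = 27*((4*(-1/25) + sqrt(5)*(1/19))*(-14) - 62) = 27*((-4/25 + sqrt(5)/19)*(-14) - 62) = 27*((56/25 - 14*sqrt(5)/19) - 62) = 27*(-1494/25 - 14*sqrt(5)/19) = -40338/25 - 378*sqrt(5)/19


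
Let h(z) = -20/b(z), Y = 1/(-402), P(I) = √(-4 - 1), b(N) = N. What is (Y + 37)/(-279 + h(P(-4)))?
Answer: -1383189/10441414 - 29746*I*√5/15662121 ≈ -0.13247 - 0.0042468*I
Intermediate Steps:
P(I) = I*√5 (P(I) = √(-5) = I*√5)
Y = -1/402 ≈ -0.0024876
h(z) = -20/z
(Y + 37)/(-279 + h(P(-4))) = (-1/402 + 37)/(-279 - 20*(-I*√5/5)) = 14873/(402*(-279 - (-4)*I*√5)) = 14873/(402*(-279 + 4*I*√5))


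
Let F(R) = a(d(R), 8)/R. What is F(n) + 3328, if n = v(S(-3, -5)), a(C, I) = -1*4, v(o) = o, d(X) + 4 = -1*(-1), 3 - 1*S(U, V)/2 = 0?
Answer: 9982/3 ≈ 3327.3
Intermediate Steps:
S(U, V) = 6 (S(U, V) = 6 - 2*0 = 6 + 0 = 6)
d(X) = -3 (d(X) = -4 - 1*(-1) = -4 + 1 = -3)
a(C, I) = -4
n = 6
F(R) = -4/R
F(n) + 3328 = -4/6 + 3328 = -4*⅙ + 3328 = -⅔ + 3328 = 9982/3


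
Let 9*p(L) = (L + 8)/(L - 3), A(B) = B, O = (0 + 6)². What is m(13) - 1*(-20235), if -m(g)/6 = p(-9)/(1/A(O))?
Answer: 20233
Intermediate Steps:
O = 36 (O = 6² = 36)
p(L) = (8 + L)/(9*(-3 + L)) (p(L) = ((L + 8)/(L - 3))/9 = ((8 + L)/(-3 + L))/9 = (8 + L)/(9*(-3 + L)))
m(g) = -2 (m(g) = -6*(8 - 9)/(9*(-3 - 9))/(1/36) = -6*(⅑)*(-1)/(-12)/1/36 = -6*(⅑)*(-1/12)*(-1)*36 = -36/18 = -6*⅓ = -2)
m(13) - 1*(-20235) = -2 - 1*(-20235) = -2 + 20235 = 20233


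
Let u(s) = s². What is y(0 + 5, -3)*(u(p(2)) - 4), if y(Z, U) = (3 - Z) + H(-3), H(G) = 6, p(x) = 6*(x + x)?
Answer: 2288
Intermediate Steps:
p(x) = 12*x (p(x) = 6*(2*x) = 12*x)
y(Z, U) = 9 - Z (y(Z, U) = (3 - Z) + 6 = 9 - Z)
y(0 + 5, -3)*(u(p(2)) - 4) = (9 - (0 + 5))*((12*2)² - 4) = (9 - 1*5)*(24² - 4) = (9 - 5)*(576 - 4) = 4*572 = 2288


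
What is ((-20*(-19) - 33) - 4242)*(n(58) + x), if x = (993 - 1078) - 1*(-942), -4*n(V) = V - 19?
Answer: -13200155/4 ≈ -3.3000e+6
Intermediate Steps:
n(V) = 19/4 - V/4 (n(V) = -(V - 19)/4 = -(-19 + V)/4 = 19/4 - V/4)
x = 857 (x = -85 + 942 = 857)
((-20*(-19) - 33) - 4242)*(n(58) + x) = ((-20*(-19) - 33) - 4242)*((19/4 - 1/4*58) + 857) = ((380 - 33) - 4242)*((19/4 - 29/2) + 857) = (347 - 4242)*(-39/4 + 857) = -3895*3389/4 = -13200155/4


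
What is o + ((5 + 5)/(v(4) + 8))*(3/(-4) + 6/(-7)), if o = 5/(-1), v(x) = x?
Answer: -355/56 ≈ -6.3393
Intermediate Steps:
o = -5 (o = 5*(-1) = -5)
o + ((5 + 5)/(v(4) + 8))*(3/(-4) + 6/(-7)) = -5 + ((5 + 5)/(4 + 8))*(3/(-4) + 6/(-7)) = -5 + (10/12)*(3*(-¼) + 6*(-⅐)) = -5 + (10*(1/12))*(-¾ - 6/7) = -5 + (⅚)*(-45/28) = -5 - 75/56 = -355/56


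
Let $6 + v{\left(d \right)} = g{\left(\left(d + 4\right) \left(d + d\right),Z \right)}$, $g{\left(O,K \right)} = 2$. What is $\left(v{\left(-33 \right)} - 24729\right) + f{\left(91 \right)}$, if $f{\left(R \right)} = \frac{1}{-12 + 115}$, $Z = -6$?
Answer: $- \frac{2547498}{103} \approx -24733.0$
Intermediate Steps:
$f{\left(R \right)} = \frac{1}{103}$
$v{\left(d \right)} = -4$ ($v{\left(d \right)} = -6 + 2 = -4$)
$\left(v{\left(-33 \right)} - 24729\right) + f{\left(91 \right)} = \left(-4 - 24729\right) + \frac{1}{103} = -24733 + \frac{1}{103} = - \frac{2547498}{103}$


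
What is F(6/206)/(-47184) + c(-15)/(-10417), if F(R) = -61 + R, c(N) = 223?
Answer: -127293817/6328264998 ≈ -0.020115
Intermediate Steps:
F(6/206)/(-47184) + c(-15)/(-10417) = (-61 + 6/206)/(-47184) + 223/(-10417) = (-61 + 6*(1/206))*(-1/47184) + 223*(-1/10417) = (-61 + 3/103)*(-1/47184) - 223/10417 = -6280/103*(-1/47184) - 223/10417 = 785/607494 - 223/10417 = -127293817/6328264998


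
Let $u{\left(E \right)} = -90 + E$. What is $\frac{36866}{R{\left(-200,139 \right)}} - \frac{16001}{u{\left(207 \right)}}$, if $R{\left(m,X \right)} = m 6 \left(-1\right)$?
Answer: $- \frac{2481313}{23400} \approx -106.04$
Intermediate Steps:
$R{\left(m,X \right)} = - 6 m$ ($R{\left(m,X \right)} = 6 m \left(-1\right) = - 6 m$)
$\frac{36866}{R{\left(-200,139 \right)}} - \frac{16001}{u{\left(207 \right)}} = \frac{36866}{\left(-6\right) \left(-200\right)} - \frac{16001}{-90 + 207} = \frac{36866}{1200} - \frac{16001}{117} = 36866 \cdot \frac{1}{1200} - \frac{16001}{117} = \frac{18433}{600} - \frac{16001}{117} = - \frac{2481313}{23400}$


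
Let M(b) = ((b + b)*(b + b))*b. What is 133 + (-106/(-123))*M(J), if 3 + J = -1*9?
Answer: -238771/41 ≈ -5823.7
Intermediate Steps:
J = -12 (J = -3 - 1*9 = -3 - 9 = -12)
M(b) = 4*b³ (M(b) = ((2*b)*(2*b))*b = (4*b²)*b = 4*b³)
133 + (-106/(-123))*M(J) = 133 + (-106/(-123))*(4*(-12)³) = 133 + (-106*(-1/123))*(4*(-1728)) = 133 + (106/123)*(-6912) = 133 - 244224/41 = -238771/41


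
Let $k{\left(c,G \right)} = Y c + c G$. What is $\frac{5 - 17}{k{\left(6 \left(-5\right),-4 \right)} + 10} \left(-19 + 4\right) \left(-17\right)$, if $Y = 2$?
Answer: $- \frac{306}{7} \approx -43.714$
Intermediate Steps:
$k{\left(c,G \right)} = 2 c + G c$ ($k{\left(c,G \right)} = 2 c + c G = 2 c + G c$)
$\frac{5 - 17}{k{\left(6 \left(-5\right),-4 \right)} + 10} \left(-19 + 4\right) \left(-17\right) = \frac{5 - 17}{6 \left(-5\right) \left(2 - 4\right) + 10} \left(-19 + 4\right) \left(-17\right) = - \frac{12}{\left(-30\right) \left(-2\right) + 10} \left(-15\right) \left(-17\right) = - \frac{12}{60 + 10} \left(-15\right) \left(-17\right) = - \frac{12}{70} \left(-15\right) \left(-17\right) = \left(-12\right) \frac{1}{70} \left(-15\right) \left(-17\right) = \left(- \frac{6}{35}\right) \left(-15\right) \left(-17\right) = \frac{18}{7} \left(-17\right) = - \frac{306}{7}$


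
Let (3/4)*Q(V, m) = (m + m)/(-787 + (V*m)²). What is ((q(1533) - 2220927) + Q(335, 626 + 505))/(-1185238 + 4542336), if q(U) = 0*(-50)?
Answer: -159411302312148505/240962158670462462 ≈ -0.66156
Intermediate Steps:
q(U) = 0
Q(V, m) = 8*m/(3*(-787 + V²*m²)) (Q(V, m) = 4*((m + m)/(-787 + (V*m)²))/3 = 4*((2*m)/(-787 + V²*m²))/3 = 4*(2*m/(-787 + V²*m²))/3 = 8*m/(3*(-787 + V²*m²)))
((q(1533) - 2220927) + Q(335, 626 + 505))/(-1185238 + 4542336) = ((0 - 2220927) + 8*(626 + 505)/(3*(-787 + 335²*(626 + 505)²)))/(-1185238 + 4542336) = (-2220927 + (8/3)*1131/(-787 + 112225*1131²))/3357098 = (-2220927 + (8/3)*1131/(-787 + 112225*1279161))*(1/3357098) = (-2220927 + (8/3)*1131/(-787 + 143553843225))*(1/3357098) = (-2220927 + (8/3)*1131/143553842438)*(1/3357098) = (-2220927 + (8/3)*1131*(1/143553842438))*(1/3357098) = (-2220927 + 1508/71776921219)*(1/3357098) = -159411302312148505/71776921219*1/3357098 = -159411302312148505/240962158670462462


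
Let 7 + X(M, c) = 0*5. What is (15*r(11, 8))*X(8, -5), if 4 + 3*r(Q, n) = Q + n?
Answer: -525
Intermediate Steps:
X(M, c) = -7 (X(M, c) = -7 + 0*5 = -7 + 0 = -7)
r(Q, n) = -4/3 + Q/3 + n/3 (r(Q, n) = -4/3 + (Q + n)/3 = -4/3 + (Q/3 + n/3) = -4/3 + Q/3 + n/3)
(15*r(11, 8))*X(8, -5) = (15*(-4/3 + (⅓)*11 + (⅓)*8))*(-7) = (15*(-4/3 + 11/3 + 8/3))*(-7) = (15*5)*(-7) = 75*(-7) = -525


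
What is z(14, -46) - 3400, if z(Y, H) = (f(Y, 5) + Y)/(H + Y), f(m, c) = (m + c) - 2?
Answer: -108831/32 ≈ -3401.0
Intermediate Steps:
f(m, c) = -2 + c + m (f(m, c) = (c + m) - 2 = -2 + c + m)
z(Y, H) = (3 + 2*Y)/(H + Y) (z(Y, H) = ((-2 + 5 + Y) + Y)/(H + Y) = ((3 + Y) + Y)/(H + Y) = (3 + 2*Y)/(H + Y))
z(14, -46) - 3400 = (3 + 2*14)/(-46 + 14) - 3400 = (3 + 28)/(-32) - 3400 = -1/32*31 - 3400 = -31/32 - 3400 = -108831/32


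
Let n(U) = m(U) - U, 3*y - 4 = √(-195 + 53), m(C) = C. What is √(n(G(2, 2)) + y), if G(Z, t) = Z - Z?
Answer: √(12 + 3*I*√142)/3 ≈ 1.6618 + 1.1951*I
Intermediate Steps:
y = 4/3 + I*√142/3 (y = 4/3 + √(-195 + 53)/3 = 4/3 + √(-142)/3 = 4/3 + (I*√142)/3 = 4/3 + I*√142/3 ≈ 1.3333 + 3.9721*I)
G(Z, t) = 0
n(U) = 0 (n(U) = U - U = 0)
√(n(G(2, 2)) + y) = √(0 + (4/3 + I*√142/3)) = √(4/3 + I*√142/3)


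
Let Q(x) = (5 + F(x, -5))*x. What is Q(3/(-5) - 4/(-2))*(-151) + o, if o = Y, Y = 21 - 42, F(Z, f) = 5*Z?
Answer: -12789/5 ≈ -2557.8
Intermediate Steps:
Y = -21
Q(x) = x*(5 + 5*x) (Q(x) = (5 + 5*x)*x = x*(5 + 5*x))
o = -21
Q(3/(-5) - 4/(-2))*(-151) + o = (5*(3/(-5) - 4/(-2))*(1 + (3/(-5) - 4/(-2))))*(-151) - 21 = (5*(3*(-⅕) - 4*(-½))*(1 + (3*(-⅕) - 4*(-½))))*(-151) - 21 = (5*(-⅗ + 2)*(1 + (-⅗ + 2)))*(-151) - 21 = (5*(7/5)*(1 + 7/5))*(-151) - 21 = (5*(7/5)*(12/5))*(-151) - 21 = (84/5)*(-151) - 21 = -12684/5 - 21 = -12789/5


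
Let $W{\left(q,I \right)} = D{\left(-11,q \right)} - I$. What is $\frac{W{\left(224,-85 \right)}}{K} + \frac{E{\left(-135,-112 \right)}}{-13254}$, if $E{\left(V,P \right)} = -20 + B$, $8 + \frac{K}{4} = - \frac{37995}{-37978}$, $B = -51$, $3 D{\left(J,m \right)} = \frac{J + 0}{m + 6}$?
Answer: $- \frac{48144541419}{15889381180} \approx -3.03$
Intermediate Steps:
$D{\left(J,m \right)} = \frac{J}{3 \left(6 + m\right)}$ ($D{\left(J,m \right)} = \frac{\left(J + 0\right) \frac{1}{m + 6}}{3} = \frac{J \frac{1}{6 + m}}{3} = \frac{J}{3 \left(6 + m\right)}$)
$W{\left(q,I \right)} = - I - \frac{11}{3 \left(6 + q\right)}$ ($W{\left(q,I \right)} = \frac{1}{3} \left(-11\right) \frac{1}{6 + q} - I = - \frac{11}{3 \left(6 + q\right)} - I = - I - \frac{11}{3 \left(6 + q\right)}$)
$K = - \frac{31274}{1117}$ ($K = -32 + 4 \left(- \frac{37995}{-37978}\right) = -32 + 4 \left(\left(-37995\right) \left(- \frac{1}{37978}\right)\right) = -32 + 4 \cdot \frac{2235}{2234} = -32 + \frac{4470}{1117} = - \frac{31274}{1117} \approx -27.998$)
$E{\left(V,P \right)} = -71$ ($E{\left(V,P \right)} = -20 - 51 = -71$)
$\frac{W{\left(224,-85 \right)}}{K} + \frac{E{\left(-135,-112 \right)}}{-13254} = \frac{\frac{1}{6 + 224} \left(- \frac{11}{3} - - 85 \left(6 + 224\right)\right)}{- \frac{31274}{1117}} - \frac{71}{-13254} = \frac{- \frac{11}{3} - \left(-85\right) 230}{230} \left(- \frac{1117}{31274}\right) - - \frac{71}{13254} = \frac{- \frac{11}{3} + 19550}{230} \left(- \frac{1117}{31274}\right) + \frac{71}{13254} = \frac{1}{230} \cdot \frac{58639}{3} \left(- \frac{1117}{31274}\right) + \frac{71}{13254} = \frac{58639}{690} \left(- \frac{1117}{31274}\right) + \frac{71}{13254} = - \frac{65499763}{21579060} + \frac{71}{13254} = - \frac{48144541419}{15889381180}$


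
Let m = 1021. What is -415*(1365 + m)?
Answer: -990190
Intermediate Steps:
-415*(1365 + m) = -415*(1365 + 1021) = -415*2386 = -990190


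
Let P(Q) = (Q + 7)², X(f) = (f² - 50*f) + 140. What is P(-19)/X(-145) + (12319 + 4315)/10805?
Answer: 94842206/61404815 ≈ 1.5445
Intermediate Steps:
X(f) = 140 + f² - 50*f
P(Q) = (7 + Q)²
P(-19)/X(-145) + (12319 + 4315)/10805 = (7 - 19)²/(140 + (-145)² - 50*(-145)) + (12319 + 4315)/10805 = (-12)²/(140 + 21025 + 7250) + 16634*(1/10805) = 144/28415 + 16634/10805 = 94842206/61404815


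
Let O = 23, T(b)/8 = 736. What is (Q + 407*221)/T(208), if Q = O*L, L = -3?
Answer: 44939/2944 ≈ 15.265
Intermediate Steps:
T(b) = 5888 (T(b) = 8*736 = 5888)
Q = -69 (Q = 23*(-3) = -69)
(Q + 407*221)/T(208) = (-69 + 407*221)/5888 = (-69 + 89947)*(1/5888) = 89878*(1/5888) = 44939/2944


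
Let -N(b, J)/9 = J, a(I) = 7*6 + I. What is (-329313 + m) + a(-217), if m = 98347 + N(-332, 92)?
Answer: -231969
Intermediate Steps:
a(I) = 42 + I
N(b, J) = -9*J
m = 97519 (m = 98347 - 9*92 = 98347 - 828 = 97519)
(-329313 + m) + a(-217) = (-329313 + 97519) + (42 - 217) = -231794 - 175 = -231969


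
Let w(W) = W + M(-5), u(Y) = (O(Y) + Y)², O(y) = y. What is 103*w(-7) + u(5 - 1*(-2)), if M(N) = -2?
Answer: -731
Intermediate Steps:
u(Y) = 4*Y² (u(Y) = (Y + Y)² = (2*Y)² = 4*Y²)
w(W) = -2 + W (w(W) = W - 2 = -2 + W)
103*w(-7) + u(5 - 1*(-2)) = 103*(-2 - 7) + 4*(5 - 1*(-2))² = 103*(-9) + 4*(5 + 2)² = -927 + 4*7² = -927 + 4*49 = -927 + 196 = -731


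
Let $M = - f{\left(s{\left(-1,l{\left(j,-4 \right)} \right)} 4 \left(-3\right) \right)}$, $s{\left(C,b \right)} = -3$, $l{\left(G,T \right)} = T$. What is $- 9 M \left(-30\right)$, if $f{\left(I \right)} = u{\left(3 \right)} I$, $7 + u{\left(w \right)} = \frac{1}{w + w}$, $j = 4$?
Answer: $66420$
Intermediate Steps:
$u{\left(w \right)} = -7 + \frac{1}{2 w}$ ($u{\left(w \right)} = -7 + \frac{1}{w + w} = -7 + \frac{1}{2 w}$)
$f{\left(I \right)} = - \frac{41 I}{6}$ ($f{\left(I \right)} = \left(-7 + \frac{1}{2 \cdot 3}\right) I = \left(-7 + \frac{1}{2} \cdot \frac{1}{3}\right) I = \left(-7 + \frac{1}{6}\right) I = - \frac{41 I}{6}$)
$M = 246$ ($M = - \frac{\left(-41\right) \left(-3\right) 4 \left(-3\right)}{6} = - \frac{\left(-41\right) \left(\left(-12\right) \left(-3\right)\right)}{6} = - \frac{\left(-41\right) 36}{6} = \left(-1\right) \left(-246\right) = 246$)
$- 9 M \left(-30\right) = \left(-9\right) 246 \left(-30\right) = \left(-2214\right) \left(-30\right) = 66420$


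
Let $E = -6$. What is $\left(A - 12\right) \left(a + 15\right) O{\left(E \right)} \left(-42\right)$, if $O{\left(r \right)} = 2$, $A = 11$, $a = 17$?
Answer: $2688$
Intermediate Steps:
$\left(A - 12\right) \left(a + 15\right) O{\left(E \right)} \left(-42\right) = \left(11 - 12\right) \left(17 + 15\right) 2 \left(-42\right) = \left(-1\right) 32 \cdot 2 \left(-42\right) = \left(-32\right) 2 \left(-42\right) = \left(-64\right) \left(-42\right) = 2688$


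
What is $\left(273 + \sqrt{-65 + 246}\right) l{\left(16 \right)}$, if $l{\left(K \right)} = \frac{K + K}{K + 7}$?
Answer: $\frac{8736}{23} + \frac{32 \sqrt{181}}{23} \approx 398.54$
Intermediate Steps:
$l{\left(K \right)} = \frac{2 K}{7 + K}$
$\left(273 + \sqrt{-65 + 246}\right) l{\left(16 \right)} = \left(273 + \sqrt{-65 + 246}\right) 2 \cdot 16 \frac{1}{7 + 16} = \left(273 + \sqrt{181}\right) 2 \cdot 16 \cdot \frac{1}{23} = \left(273 + \sqrt{181}\right) \frac{32}{23} = \frac{8736}{23} + \frac{32 \sqrt{181}}{23}$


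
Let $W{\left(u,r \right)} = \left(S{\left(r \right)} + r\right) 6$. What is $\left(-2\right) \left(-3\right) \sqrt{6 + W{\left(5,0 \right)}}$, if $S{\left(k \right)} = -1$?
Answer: $0$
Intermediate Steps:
$W{\left(u,r \right)} = -6 + 6 r$ ($W{\left(u,r \right)} = \left(-1 + r\right) 6 = -6 + 6 r$)
$\left(-2\right) \left(-3\right) \sqrt{6 + W{\left(5,0 \right)}} = \left(-2\right) \left(-3\right) \sqrt{6 + \left(-6 + 6 \cdot 0\right)} = 6 \sqrt{6 + \left(-6 + 0\right)} = 6 \sqrt{6 - 6} = 6 \sqrt{0} = 6 \cdot 0 = 0$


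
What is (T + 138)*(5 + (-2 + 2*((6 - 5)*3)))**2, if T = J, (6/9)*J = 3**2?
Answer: 24543/2 ≈ 12272.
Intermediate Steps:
J = 27/2 (J = (3/2)*3**2 = (3/2)*9 = 27/2 ≈ 13.500)
T = 27/2 ≈ 13.500
(T + 138)*(5 + (-2 + 2*((6 - 5)*3)))**2 = (27/2 + 138)*(5 + (-2 + 2*((6 - 5)*3)))**2 = 303*(5 + (-2 + 2*(1*3)))**2/2 = 303*(5 + (-2 + 2*3))**2/2 = 303*(5 + (-2 + 6))**2/2 = 303*(5 + 4)**2/2 = (303/2)*9**2 = (303/2)*81 = 24543/2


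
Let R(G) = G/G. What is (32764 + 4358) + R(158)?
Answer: 37123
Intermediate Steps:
R(G) = 1
(32764 + 4358) + R(158) = (32764 + 4358) + 1 = 37122 + 1 = 37123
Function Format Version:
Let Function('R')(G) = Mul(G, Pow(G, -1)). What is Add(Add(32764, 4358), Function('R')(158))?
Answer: 37123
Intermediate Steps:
Function('R')(G) = 1
Add(Add(32764, 4358), Function('R')(158)) = Add(Add(32764, 4358), 1) = Add(37122, 1) = 37123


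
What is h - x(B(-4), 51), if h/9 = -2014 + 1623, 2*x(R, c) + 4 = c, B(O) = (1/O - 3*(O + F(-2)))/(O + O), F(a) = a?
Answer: -7085/2 ≈ -3542.5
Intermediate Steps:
B(O) = (6 + 1/O - 3*O)/(2*O) (B(O) = (1/O - 3*(O - 2))/(O + O) = (1/O - 3*(-2 + O))/((2*O)) = (1/O + (6 - 3*O))*(1/(2*O)) = (6 + 1/O - 3*O)*(1/(2*O)) = (6 + 1/O - 3*O)/(2*O))
x(R, c) = -2 + c/2
h = -3519 (h = 9*(-2014 + 1623) = 9*(-391) = -3519)
h - x(B(-4), 51) = -3519 - (-2 + (1/2)*51) = -3519 - (-2 + 51/2) = -3519 - 1*47/2 = -3519 - 47/2 = -7085/2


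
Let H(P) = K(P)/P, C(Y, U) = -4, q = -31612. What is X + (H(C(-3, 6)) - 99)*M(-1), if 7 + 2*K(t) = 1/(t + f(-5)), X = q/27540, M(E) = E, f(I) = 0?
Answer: 21359119/220320 ≈ 96.946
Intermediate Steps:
X = -7903/6885 (X = -31612/27540 = -31612*1/27540 = -7903/6885 ≈ -1.1479)
K(t) = -7/2 + 1/(2*t) (K(t) = -7/2 + 1/(2*(t + 0)) = -7/2 + 1/(2*t))
H(P) = (1 - 7*P)/(2*P²) (H(P) = ((1 - 7*P)/(2*P))/P = (1 - 7*P)/(2*P²))
X + (H(C(-3, 6)) - 99)*M(-1) = -7903/6885 + ((½)*(1 - 7*(-4))/(-4)² - 99)*(-1) = -7903/6885 + ((½)*(1/16)*(1 + 28) - 99)*(-1) = -7903/6885 + ((½)*(1/16)*29 - 99)*(-1) = -7903/6885 + (29/32 - 99)*(-1) = -7903/6885 - 3139/32*(-1) = -7903/6885 + 3139/32 = 21359119/220320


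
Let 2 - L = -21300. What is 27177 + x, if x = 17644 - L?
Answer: 23519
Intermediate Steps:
L = 21302 (L = 2 - 1*(-21300) = 2 + 21300 = 21302)
x = -3658 (x = 17644 - 1*21302 = 17644 - 21302 = -3658)
27177 + x = 27177 - 3658 = 23519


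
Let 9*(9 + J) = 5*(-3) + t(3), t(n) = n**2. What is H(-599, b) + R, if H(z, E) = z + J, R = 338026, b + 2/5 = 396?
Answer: 1012252/3 ≈ 3.3742e+5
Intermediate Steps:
b = 1978/5 (b = -2/5 + 396 = 1978/5 ≈ 395.60)
J = -29/3 (J = -9 + (5*(-3) + 3**2)/9 = -9 + (-15 + 9)/9 = -9 + (1/9)*(-6) = -9 - 2/3 = -29/3 ≈ -9.6667)
H(z, E) = -29/3 + z (H(z, E) = z - 29/3 = -29/3 + z)
H(-599, b) + R = (-29/3 - 599) + 338026 = -1826/3 + 338026 = 1012252/3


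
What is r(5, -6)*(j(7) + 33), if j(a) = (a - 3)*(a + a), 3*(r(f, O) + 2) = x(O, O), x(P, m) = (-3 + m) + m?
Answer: -623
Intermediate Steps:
x(P, m) = -3 + 2*m
r(f, O) = -3 + 2*O/3 (r(f, O) = -2 + (-3 + 2*O)/3 = -2 + (-1 + 2*O/3) = -3 + 2*O/3)
j(a) = 2*a*(-3 + a) (j(a) = (-3 + a)*(2*a) = 2*a*(-3 + a))
r(5, -6)*(j(7) + 33) = (-3 + (2/3)*(-6))*(2*7*(-3 + 7) + 33) = (-3 - 4)*(2*7*4 + 33) = -7*(56 + 33) = -7*89 = -623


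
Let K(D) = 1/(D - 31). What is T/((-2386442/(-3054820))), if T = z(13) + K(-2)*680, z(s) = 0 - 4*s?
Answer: -3659674360/39376293 ≈ -92.941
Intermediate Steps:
z(s) = -4*s
K(D) = 1/(-31 + D)
T = -2396/33 (T = -4*13 + 680/(-31 - 2) = -52 + 680/(-33) = -52 - 1/33*680 = -52 - 680/33 = -2396/33 ≈ -72.606)
T/((-2386442/(-3054820))) = -2396/(33*((-2386442/(-3054820)))) = -2396/(33*((-2386442*(-1/3054820)))) = -2396/(33*1193221/1527410) = -2396/33*1527410/1193221 = -3659674360/39376293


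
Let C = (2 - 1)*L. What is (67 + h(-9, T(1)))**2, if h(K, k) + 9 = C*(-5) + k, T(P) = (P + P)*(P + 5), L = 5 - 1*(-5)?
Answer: 400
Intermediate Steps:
L = 10 (L = 5 + 5 = 10)
T(P) = 2*P*(5 + P) (T(P) = (2*P)*(5 + P) = 2*P*(5 + P))
C = 10 (C = (2 - 1)*10 = 1*10 = 10)
h(K, k) = -59 + k (h(K, k) = -9 + (10*(-5) + k) = -9 + (-50 + k) = -59 + k)
(67 + h(-9, T(1)))**2 = (67 + (-59 + 2*1*(5 + 1)))**2 = (67 + (-59 + 2*1*6))**2 = (67 + (-59 + 12))**2 = (67 - 47)**2 = 20**2 = 400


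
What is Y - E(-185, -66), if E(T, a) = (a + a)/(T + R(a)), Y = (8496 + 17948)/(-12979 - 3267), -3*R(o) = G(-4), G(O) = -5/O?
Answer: -42285782/18073675 ≈ -2.3396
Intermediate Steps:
R(o) = -5/12 (R(o) = -(-5)/(3*(-4)) = -(-5)*(-1)/(3*4) = -⅓*5/4 = -5/12)
Y = -13222/8123 (Y = 26444/(-16246) = 26444*(-1/16246) = -13222/8123 ≈ -1.6277)
E(T, a) = 2*a/(-5/12 + T) (E(T, a) = (a + a)/(T - 5/12) = (2*a)/(-5/12 + T) = 2*a/(-5/12 + T))
Y - E(-185, -66) = -13222/8123 - 24*(-66)/(-5 + 12*(-185)) = -13222/8123 - 24*(-66)/(-5 - 2220) = -13222/8123 - 24*(-66)/(-2225) = -13222/8123 - 24*(-66)*(-1)/2225 = -13222/8123 - 1*1584/2225 = -13222/8123 - 1584/2225 = -42285782/18073675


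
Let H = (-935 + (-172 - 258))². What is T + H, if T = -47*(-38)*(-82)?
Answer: 1716773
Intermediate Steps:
T = -146452 (T = 1786*(-82) = -146452)
H = 1863225 (H = (-935 - 430)² = (-1365)² = 1863225)
T + H = -146452 + 1863225 = 1716773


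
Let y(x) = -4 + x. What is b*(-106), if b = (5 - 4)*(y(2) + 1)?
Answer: 106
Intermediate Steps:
b = -1 (b = (5 - 4)*((-4 + 2) + 1) = 1*(-2 + 1) = 1*(-1) = -1)
b*(-106) = -1*(-106) = 106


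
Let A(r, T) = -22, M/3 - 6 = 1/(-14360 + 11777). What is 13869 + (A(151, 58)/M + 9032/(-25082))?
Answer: 2695103170039/194347877 ≈ 13867.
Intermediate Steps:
M = 15497/861 (M = 18 + 3/(-14360 + 11777) = 18 + 3/(-2583) = 18 + 3*(-1/2583) = 18 - 1/861 = 15497/861 ≈ 17.999)
13869 + (A(151, 58)/M + 9032/(-25082)) = 13869 + (-22/15497/861 + 9032/(-25082)) = 13869 + (-22*861/15497 + 9032*(-1/25082)) = 13869 + (-18942/15497 - 4516/12541) = 13869 - 307536074/194347877 = 2695103170039/194347877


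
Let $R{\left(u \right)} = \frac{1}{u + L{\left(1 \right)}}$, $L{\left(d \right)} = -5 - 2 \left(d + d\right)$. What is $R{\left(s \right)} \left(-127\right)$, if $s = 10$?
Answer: $-127$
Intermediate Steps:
$L{\left(d \right)} = -5 - 4 d$ ($L{\left(d \right)} = -5 - 2 \cdot 2 d = -5 - 4 d$)
$R{\left(u \right)} = \frac{1}{-9 + u}$ ($R{\left(u \right)} = \frac{1}{u - 9} = \frac{1}{-9 + u}$)
$R{\left(s \right)} \left(-127\right) = \frac{1}{-9 + 10} \left(-127\right) = 1^{-1} \left(-127\right) = 1 \left(-127\right) = -127$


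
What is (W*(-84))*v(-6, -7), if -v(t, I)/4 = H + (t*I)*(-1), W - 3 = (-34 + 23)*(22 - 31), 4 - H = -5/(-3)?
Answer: -1359456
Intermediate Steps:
H = 7/3 (H = 4 - (-5)/(-3) = 4 - (-5)*(-1)/3 = 4 - 1*5/3 = 4 - 5/3 = 7/3 ≈ 2.3333)
W = 102 (W = 3 + (-34 + 23)*(22 - 31) = 3 - 11*(-9) = 3 + 99 = 102)
v(t, I) = -28/3 + 4*I*t (v(t, I) = -4*(7/3 + (t*I)*(-1)) = -4*(7/3 + (I*t)*(-1)) = -4*(7/3 - I*t) = -28/3 + 4*I*t)
(W*(-84))*v(-6, -7) = (102*(-84))*(-28/3 + 4*(-7)*(-6)) = -8568*(-28/3 + 168) = -8568*476/3 = -1359456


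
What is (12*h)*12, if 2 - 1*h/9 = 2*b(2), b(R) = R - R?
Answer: 2592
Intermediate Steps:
b(R) = 0
h = 18 (h = 18 - 18*0 = 18 - 9*0 = 18 + 0 = 18)
(12*h)*12 = (12*18)*12 = 216*12 = 2592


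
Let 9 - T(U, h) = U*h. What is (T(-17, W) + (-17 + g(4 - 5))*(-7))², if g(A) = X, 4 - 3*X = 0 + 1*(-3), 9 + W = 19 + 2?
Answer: 896809/9 ≈ 99646.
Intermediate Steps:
W = 12 (W = -9 + (19 + 2) = -9 + 21 = 12)
X = 7/3 (X = 4/3 - (0 + 1*(-3))/3 = 4/3 - (0 - 3)/3 = 4/3 - ⅓*(-3) = 4/3 + 1 = 7/3 ≈ 2.3333)
g(A) = 7/3
T(U, h) = 9 - U*h
(T(-17, W) + (-17 + g(4 - 5))*(-7))² = ((9 - 1*(-17)*12) + (-17 + 7/3)*(-7))² = ((9 + 204) - 44/3*(-7))² = (213 + 308/3)² = (947/3)² = 896809/9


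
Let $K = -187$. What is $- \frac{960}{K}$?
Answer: $\frac{960}{187} \approx 5.1337$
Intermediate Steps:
$- \frac{960}{K} = - \frac{960}{-187} = \left(-960\right) \left(- \frac{1}{187}\right) = \frac{960}{187}$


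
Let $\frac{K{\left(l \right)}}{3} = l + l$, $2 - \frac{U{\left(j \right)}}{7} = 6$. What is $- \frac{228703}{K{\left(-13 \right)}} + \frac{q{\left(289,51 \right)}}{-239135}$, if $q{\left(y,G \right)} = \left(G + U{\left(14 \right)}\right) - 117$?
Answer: $\frac{4206992249}{1434810} \approx 2932.1$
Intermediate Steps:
$U{\left(j \right)} = -28$ ($U{\left(j \right)} = 14 - 42 = -28$)
$K{\left(l \right)} = 6 l$ ($K{\left(l \right)} = 3 \left(l + l\right) = 3 \cdot 2 l = 6 l$)
$q{\left(y,G \right)} = -145 + G$ ($q{\left(y,G \right)} = \left(G - 28\right) - 117 = \left(-28 + G\right) - 117 = -145 + G$)
$- \frac{228703}{K{\left(-13 \right)}} + \frac{q{\left(289,51 \right)}}{-239135} = - \frac{228703}{6 \left(-13\right)} + \frac{-145 + 51}{-239135} = - \frac{228703}{-78} - - \frac{94}{239135} = \left(-228703\right) \left(- \frac{1}{78}\right) + \frac{94}{239135} = \frac{228703}{78} + \frac{94}{239135} = \frac{4206992249}{1434810}$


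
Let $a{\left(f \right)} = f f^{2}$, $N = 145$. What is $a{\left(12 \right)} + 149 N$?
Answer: $23333$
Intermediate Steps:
$a{\left(f \right)} = f^{3}$
$a{\left(12 \right)} + 149 N = 12^{3} + 149 \cdot 145 = 1728 + 21605 = 23333$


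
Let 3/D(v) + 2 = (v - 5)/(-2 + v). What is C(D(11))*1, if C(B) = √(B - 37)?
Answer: I*√157/2 ≈ 6.265*I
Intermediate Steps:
D(v) = 3/(-2 + (-5 + v)/(-2 + v)) (D(v) = 3/(-2 + (v - 5)/(-2 + v)) = 3/(-2 + (-5 + v)/(-2 + v)))
C(B) = √(-37 + B)
C(D(11))*1 = √(-37 + 3*(2 - 1*11)/(1 + 11))*1 = √(-37 + 3*(2 - 11)/12)*1 = √(-37 + 3*(1/12)*(-9))*1 = √(-37 - 9/4)*1 = √(-157/4)*1 = (I*√157/2)*1 = I*√157/2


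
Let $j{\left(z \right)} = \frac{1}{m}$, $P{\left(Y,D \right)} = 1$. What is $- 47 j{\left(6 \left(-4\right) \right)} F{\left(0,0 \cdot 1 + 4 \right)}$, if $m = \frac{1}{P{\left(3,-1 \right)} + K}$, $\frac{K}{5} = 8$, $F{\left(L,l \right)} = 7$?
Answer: $-13489$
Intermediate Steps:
$K = 40$ ($K = 5 \cdot 8 = 40$)
$m = \frac{1}{41}$ ($m = \frac{1}{1 + 40} = \frac{1}{41} \approx 0.02439$)
$j{\left(z \right)} = 41$ ($j{\left(z \right)} = \frac{1}{\frac{1}{41}} = 41$)
$- 47 j{\left(6 \left(-4\right) \right)} F{\left(0,0 \cdot 1 + 4 \right)} = \left(-47\right) 41 \cdot 7 = \left(-1927\right) 7 = -13489$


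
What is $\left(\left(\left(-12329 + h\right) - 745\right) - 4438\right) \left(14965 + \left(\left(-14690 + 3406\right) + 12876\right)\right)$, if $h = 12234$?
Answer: $-87387846$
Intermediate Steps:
$\left(\left(\left(-12329 + h\right) - 745\right) - 4438\right) \left(14965 + \left(\left(-14690 + 3406\right) + 12876\right)\right) = \left(\left(\left(-12329 + 12234\right) - 745\right) - 4438\right) \left(14965 + \left(\left(-14690 + 3406\right) + 12876\right)\right) = \left(\left(-95 - 745\right) - 4438\right) \left(14965 + \left(-11284 + 12876\right)\right) = \left(-840 - 4438\right) \left(14965 + 1592\right) = \left(-5278\right) 16557 = -87387846$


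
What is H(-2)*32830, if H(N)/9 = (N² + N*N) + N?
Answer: 1772820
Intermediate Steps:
H(N) = 9*N + 18*N² (H(N) = 9*((N² + N*N) + N) = 9*((N² + N²) + N) = 9*(2*N² + N) = 9*(N + 2*N²) = 9*N + 18*N²)
H(-2)*32830 = (9*(-2)*(1 + 2*(-2)))*32830 = (9*(-2)*(1 - 4))*32830 = (9*(-2)*(-3))*32830 = 54*32830 = 1772820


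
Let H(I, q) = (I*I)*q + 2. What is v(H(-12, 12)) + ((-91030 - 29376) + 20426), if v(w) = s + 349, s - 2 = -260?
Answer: -99889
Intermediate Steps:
s = -258 (s = 2 - 260 = -258)
H(I, q) = 2 + q*I**2 (H(I, q) = I**2*q + 2 = q*I**2 + 2 = 2 + q*I**2)
v(w) = 91 (v(w) = -258 + 349 = 91)
v(H(-12, 12)) + ((-91030 - 29376) + 20426) = 91 + ((-91030 - 29376) + 20426) = 91 + (-120406 + 20426) = 91 - 99980 = -99889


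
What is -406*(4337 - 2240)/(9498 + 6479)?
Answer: -851382/15977 ≈ -53.288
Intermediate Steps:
-406*(4337 - 2240)/(9498 + 6479) = -851382/15977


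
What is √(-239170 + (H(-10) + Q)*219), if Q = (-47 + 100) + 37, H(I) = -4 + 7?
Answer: I*√218803 ≈ 467.76*I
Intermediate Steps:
H(I) = 3
Q = 90 (Q = 53 + 37 = 90)
√(-239170 + (H(-10) + Q)*219) = √(-239170 + (3 + 90)*219) = √(-239170 + 93*219) = √(-239170 + 20367) = √(-218803) = I*√218803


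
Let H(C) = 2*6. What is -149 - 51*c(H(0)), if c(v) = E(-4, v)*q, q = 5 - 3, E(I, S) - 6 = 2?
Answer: -965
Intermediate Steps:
E(I, S) = 8 (E(I, S) = 6 + 2 = 8)
q = 2
H(C) = 12
c(v) = 16 (c(v) = 8*2 = 16)
-149 - 51*c(H(0)) = -149 - 51*16 = -149 - 816 = -965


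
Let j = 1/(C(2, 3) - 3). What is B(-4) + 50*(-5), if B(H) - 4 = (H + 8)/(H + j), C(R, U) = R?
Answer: -1234/5 ≈ -246.80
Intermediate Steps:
j = -1 (j = 1/(2 - 3) = 1/(-1) = -1)
B(H) = 4 + (8 + H)/(-1 + H) (B(H) = 4 + (H + 8)/(H - 1) = 4 + (8 + H)/(-1 + H))
B(-4) + 50*(-5) = (4 + 5*(-4))/(-1 - 4) + 50*(-5) = (4 - 20)/(-5) - 250 = -⅕*(-16) - 250 = 16/5 - 250 = -1234/5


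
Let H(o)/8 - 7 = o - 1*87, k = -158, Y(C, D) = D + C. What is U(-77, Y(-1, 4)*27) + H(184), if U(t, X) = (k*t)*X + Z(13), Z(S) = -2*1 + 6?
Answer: 986282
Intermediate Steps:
Y(C, D) = C + D
Z(S) = 4 (Z(S) = -2 + 6 = 4)
U(t, X) = 4 - 158*X*t (U(t, X) = (-158*t)*X + 4 = -158*X*t + 4 = 4 - 158*X*t)
H(o) = -640 + 8*o (H(o) = 56 + 8*(o - 1*87) = 56 + 8*(o - 87) = 56 + 8*(-87 + o) = 56 + (-696 + 8*o) = -640 + 8*o)
U(-77, Y(-1, 4)*27) + H(184) = (4 - 158*(-1 + 4)*27*(-77)) + (-640 + 8*184) = (4 - 158*3*27*(-77)) + (-640 + 1472) = (4 - 158*81*(-77)) + 832 = (4 + 985446) + 832 = 985450 + 832 = 986282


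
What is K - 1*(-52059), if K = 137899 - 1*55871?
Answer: 134087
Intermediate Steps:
K = 82028 (K = 137899 - 55871 = 82028)
K - 1*(-52059) = 82028 - 1*(-52059) = 82028 + 52059 = 134087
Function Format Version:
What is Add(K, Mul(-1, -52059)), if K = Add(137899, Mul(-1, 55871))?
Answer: 134087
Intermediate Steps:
K = 82028 (K = Add(137899, -55871) = 82028)
Add(K, Mul(-1, -52059)) = Add(82028, Mul(-1, -52059)) = Add(82028, 52059) = 134087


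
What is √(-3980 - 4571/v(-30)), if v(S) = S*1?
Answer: 11*I*√28470/30 ≈ 61.868*I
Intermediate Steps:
v(S) = S
√(-3980 - 4571/v(-30)) = √(-3980 - 4571/(-30)) = √(-3980 - 4571*(-1/30)) = √(-3980 + 4571/30) = √(-114829/30) = 11*I*√28470/30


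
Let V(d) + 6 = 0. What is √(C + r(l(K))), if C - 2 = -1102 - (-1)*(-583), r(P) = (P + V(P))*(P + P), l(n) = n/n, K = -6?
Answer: I*√1693 ≈ 41.146*I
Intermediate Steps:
V(d) = -6 (V(d) = -6 + 0 = -6)
l(n) = 1
r(P) = 2*P*(-6 + P) (r(P) = (P - 6)*(P + P) = (-6 + P)*(2*P) = 2*P*(-6 + P))
C = -1683 (C = 2 + (-1102 - (-1)*(-583)) = 2 + (-1102 - 1*583) = 2 + (-1102 - 583) = 2 - 1685 = -1683)
√(C + r(l(K))) = √(-1683 + 2*1*(-6 + 1)) = √(-1683 + 2*1*(-5)) = √(-1683 - 10) = √(-1693) = I*√1693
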